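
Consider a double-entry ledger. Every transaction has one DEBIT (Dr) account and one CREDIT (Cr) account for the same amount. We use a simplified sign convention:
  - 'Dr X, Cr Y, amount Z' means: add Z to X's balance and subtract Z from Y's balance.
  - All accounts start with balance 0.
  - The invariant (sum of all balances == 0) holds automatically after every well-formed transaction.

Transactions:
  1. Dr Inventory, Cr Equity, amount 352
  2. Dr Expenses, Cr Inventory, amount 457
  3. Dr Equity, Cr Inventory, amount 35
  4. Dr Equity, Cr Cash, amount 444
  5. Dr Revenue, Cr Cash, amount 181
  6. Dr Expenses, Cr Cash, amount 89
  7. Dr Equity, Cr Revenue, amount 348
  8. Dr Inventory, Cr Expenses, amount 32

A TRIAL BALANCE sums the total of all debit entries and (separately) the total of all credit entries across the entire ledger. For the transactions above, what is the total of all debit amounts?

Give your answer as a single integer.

Answer: 1938

Derivation:
Txn 1: debit+=352
Txn 2: debit+=457
Txn 3: debit+=35
Txn 4: debit+=444
Txn 5: debit+=181
Txn 6: debit+=89
Txn 7: debit+=348
Txn 8: debit+=32
Total debits = 1938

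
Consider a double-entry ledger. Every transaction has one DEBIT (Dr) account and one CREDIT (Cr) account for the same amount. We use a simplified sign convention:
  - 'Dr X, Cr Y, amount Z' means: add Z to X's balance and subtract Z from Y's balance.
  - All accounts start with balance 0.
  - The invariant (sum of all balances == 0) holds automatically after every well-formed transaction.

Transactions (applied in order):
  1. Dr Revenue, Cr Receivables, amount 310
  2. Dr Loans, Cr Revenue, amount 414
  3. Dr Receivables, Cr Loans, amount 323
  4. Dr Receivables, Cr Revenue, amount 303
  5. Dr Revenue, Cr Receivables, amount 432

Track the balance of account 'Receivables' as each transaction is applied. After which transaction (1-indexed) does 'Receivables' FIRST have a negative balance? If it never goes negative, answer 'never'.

Answer: 1

Derivation:
After txn 1: Receivables=-310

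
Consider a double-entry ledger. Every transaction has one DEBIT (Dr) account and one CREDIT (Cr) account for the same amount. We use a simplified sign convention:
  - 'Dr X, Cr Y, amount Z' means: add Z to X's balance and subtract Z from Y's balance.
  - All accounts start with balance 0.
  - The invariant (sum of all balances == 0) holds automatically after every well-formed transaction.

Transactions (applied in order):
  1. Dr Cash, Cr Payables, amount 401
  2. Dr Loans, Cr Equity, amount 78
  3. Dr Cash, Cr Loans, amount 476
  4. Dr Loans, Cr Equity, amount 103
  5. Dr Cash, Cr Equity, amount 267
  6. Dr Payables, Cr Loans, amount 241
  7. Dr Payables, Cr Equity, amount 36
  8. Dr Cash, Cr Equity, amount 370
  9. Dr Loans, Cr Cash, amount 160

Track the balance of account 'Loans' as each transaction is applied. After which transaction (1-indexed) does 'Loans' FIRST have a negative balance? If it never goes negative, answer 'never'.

Answer: 3

Derivation:
After txn 1: Loans=0
After txn 2: Loans=78
After txn 3: Loans=-398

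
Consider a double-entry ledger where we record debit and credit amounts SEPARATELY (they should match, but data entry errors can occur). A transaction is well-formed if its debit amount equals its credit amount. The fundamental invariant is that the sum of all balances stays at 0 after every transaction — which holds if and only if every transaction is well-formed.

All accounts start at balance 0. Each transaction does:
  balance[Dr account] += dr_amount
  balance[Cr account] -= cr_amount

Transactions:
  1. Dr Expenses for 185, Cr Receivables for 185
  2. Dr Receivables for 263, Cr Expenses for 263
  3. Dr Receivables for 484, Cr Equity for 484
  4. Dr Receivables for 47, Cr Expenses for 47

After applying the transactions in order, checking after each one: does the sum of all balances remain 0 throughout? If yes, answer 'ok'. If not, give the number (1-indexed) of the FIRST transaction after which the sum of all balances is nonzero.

After txn 1: dr=185 cr=185 sum_balances=0
After txn 2: dr=263 cr=263 sum_balances=0
After txn 3: dr=484 cr=484 sum_balances=0
After txn 4: dr=47 cr=47 sum_balances=0

Answer: ok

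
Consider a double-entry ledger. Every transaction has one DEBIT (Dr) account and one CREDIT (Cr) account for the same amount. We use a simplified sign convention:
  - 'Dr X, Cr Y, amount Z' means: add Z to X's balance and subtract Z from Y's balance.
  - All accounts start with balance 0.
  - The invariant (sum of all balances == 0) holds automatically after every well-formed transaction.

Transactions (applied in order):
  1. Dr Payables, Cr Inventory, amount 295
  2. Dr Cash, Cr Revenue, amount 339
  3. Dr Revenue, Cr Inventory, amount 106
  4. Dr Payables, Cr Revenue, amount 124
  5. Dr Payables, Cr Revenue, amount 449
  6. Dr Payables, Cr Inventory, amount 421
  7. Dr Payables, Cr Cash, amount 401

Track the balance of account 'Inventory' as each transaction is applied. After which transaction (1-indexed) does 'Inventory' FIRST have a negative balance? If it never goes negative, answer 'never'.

Answer: 1

Derivation:
After txn 1: Inventory=-295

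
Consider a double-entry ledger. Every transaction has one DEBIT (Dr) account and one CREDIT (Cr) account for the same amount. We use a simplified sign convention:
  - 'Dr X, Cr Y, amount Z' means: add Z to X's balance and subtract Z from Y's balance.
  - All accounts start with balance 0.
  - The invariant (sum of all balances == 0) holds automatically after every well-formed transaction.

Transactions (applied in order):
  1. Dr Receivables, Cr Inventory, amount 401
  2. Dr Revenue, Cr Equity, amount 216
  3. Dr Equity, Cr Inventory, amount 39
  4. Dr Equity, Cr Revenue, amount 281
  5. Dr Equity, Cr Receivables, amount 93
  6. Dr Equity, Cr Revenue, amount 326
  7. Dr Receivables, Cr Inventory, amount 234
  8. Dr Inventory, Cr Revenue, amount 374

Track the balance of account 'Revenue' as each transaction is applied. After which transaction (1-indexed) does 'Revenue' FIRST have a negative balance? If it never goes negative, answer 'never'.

Answer: 4

Derivation:
After txn 1: Revenue=0
After txn 2: Revenue=216
After txn 3: Revenue=216
After txn 4: Revenue=-65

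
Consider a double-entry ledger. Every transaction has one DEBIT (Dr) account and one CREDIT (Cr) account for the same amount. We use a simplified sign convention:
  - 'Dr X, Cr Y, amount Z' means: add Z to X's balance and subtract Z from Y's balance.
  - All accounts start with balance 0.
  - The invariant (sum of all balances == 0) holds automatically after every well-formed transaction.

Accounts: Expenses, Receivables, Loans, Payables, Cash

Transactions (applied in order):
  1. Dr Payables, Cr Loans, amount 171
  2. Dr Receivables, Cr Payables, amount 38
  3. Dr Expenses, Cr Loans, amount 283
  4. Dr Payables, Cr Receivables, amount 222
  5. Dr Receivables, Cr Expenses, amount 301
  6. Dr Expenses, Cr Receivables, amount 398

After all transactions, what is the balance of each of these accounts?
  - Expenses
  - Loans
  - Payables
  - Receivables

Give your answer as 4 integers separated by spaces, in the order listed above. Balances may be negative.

After txn 1 (Dr Payables, Cr Loans, amount 171): Loans=-171 Payables=171
After txn 2 (Dr Receivables, Cr Payables, amount 38): Loans=-171 Payables=133 Receivables=38
After txn 3 (Dr Expenses, Cr Loans, amount 283): Expenses=283 Loans=-454 Payables=133 Receivables=38
After txn 4 (Dr Payables, Cr Receivables, amount 222): Expenses=283 Loans=-454 Payables=355 Receivables=-184
After txn 5 (Dr Receivables, Cr Expenses, amount 301): Expenses=-18 Loans=-454 Payables=355 Receivables=117
After txn 6 (Dr Expenses, Cr Receivables, amount 398): Expenses=380 Loans=-454 Payables=355 Receivables=-281

Answer: 380 -454 355 -281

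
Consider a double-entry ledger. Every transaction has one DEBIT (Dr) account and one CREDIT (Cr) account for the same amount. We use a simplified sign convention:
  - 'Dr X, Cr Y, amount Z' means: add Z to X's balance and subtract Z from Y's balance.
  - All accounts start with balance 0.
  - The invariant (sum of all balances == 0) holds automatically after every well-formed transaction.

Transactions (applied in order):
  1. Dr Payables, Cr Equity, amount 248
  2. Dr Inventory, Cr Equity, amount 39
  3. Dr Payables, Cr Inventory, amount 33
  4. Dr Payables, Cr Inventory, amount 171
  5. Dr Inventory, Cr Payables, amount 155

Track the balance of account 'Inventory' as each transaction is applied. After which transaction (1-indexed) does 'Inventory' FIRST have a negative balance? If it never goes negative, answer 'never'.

Answer: 4

Derivation:
After txn 1: Inventory=0
After txn 2: Inventory=39
After txn 3: Inventory=6
After txn 4: Inventory=-165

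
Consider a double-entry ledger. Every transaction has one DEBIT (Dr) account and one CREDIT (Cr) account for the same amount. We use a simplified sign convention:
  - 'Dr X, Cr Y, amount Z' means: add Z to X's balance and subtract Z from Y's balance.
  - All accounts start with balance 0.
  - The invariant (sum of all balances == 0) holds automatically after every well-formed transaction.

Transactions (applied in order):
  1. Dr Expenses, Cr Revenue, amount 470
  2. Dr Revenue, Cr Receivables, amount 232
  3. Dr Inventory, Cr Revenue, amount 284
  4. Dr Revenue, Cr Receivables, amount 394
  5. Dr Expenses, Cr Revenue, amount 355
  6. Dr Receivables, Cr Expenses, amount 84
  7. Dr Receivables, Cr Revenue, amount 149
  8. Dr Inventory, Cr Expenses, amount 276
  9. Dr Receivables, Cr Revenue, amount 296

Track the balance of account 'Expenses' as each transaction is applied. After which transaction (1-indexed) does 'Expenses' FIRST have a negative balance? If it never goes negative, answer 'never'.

Answer: never

Derivation:
After txn 1: Expenses=470
After txn 2: Expenses=470
After txn 3: Expenses=470
After txn 4: Expenses=470
After txn 5: Expenses=825
After txn 6: Expenses=741
After txn 7: Expenses=741
After txn 8: Expenses=465
After txn 9: Expenses=465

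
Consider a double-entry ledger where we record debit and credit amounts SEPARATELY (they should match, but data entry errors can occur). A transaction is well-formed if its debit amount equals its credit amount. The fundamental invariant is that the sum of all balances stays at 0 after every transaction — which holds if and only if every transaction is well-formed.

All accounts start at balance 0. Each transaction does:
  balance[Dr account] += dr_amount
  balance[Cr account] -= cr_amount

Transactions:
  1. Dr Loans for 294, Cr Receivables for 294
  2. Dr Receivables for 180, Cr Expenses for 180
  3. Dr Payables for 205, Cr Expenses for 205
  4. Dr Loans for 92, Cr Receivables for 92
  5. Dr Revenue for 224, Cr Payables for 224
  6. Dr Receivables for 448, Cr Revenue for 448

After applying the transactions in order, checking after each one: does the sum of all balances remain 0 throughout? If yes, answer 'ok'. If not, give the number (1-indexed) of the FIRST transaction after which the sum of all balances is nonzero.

After txn 1: dr=294 cr=294 sum_balances=0
After txn 2: dr=180 cr=180 sum_balances=0
After txn 3: dr=205 cr=205 sum_balances=0
After txn 4: dr=92 cr=92 sum_balances=0
After txn 5: dr=224 cr=224 sum_balances=0
After txn 6: dr=448 cr=448 sum_balances=0

Answer: ok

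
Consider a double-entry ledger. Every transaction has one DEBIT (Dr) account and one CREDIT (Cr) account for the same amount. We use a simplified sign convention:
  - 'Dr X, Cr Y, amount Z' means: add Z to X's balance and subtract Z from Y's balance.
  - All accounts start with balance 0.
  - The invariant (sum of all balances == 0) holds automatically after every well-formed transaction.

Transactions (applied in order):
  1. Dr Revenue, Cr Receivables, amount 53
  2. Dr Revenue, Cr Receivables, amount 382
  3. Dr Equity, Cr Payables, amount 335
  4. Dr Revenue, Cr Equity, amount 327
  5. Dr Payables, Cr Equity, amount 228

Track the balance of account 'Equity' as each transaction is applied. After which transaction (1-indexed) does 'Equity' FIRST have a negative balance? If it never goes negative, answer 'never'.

Answer: 5

Derivation:
After txn 1: Equity=0
After txn 2: Equity=0
After txn 3: Equity=335
After txn 4: Equity=8
After txn 5: Equity=-220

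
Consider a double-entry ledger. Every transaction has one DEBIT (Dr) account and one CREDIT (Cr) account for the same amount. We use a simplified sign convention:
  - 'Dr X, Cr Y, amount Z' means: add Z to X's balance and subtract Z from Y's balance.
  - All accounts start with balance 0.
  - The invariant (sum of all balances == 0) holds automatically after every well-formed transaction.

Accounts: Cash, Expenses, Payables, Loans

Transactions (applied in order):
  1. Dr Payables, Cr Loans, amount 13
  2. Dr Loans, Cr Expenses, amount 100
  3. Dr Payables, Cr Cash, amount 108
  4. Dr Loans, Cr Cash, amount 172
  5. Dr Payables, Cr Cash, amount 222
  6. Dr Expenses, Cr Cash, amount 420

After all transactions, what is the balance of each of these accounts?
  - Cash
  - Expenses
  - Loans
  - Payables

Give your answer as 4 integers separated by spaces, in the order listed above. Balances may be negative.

Answer: -922 320 259 343

Derivation:
After txn 1 (Dr Payables, Cr Loans, amount 13): Loans=-13 Payables=13
After txn 2 (Dr Loans, Cr Expenses, amount 100): Expenses=-100 Loans=87 Payables=13
After txn 3 (Dr Payables, Cr Cash, amount 108): Cash=-108 Expenses=-100 Loans=87 Payables=121
After txn 4 (Dr Loans, Cr Cash, amount 172): Cash=-280 Expenses=-100 Loans=259 Payables=121
After txn 5 (Dr Payables, Cr Cash, amount 222): Cash=-502 Expenses=-100 Loans=259 Payables=343
After txn 6 (Dr Expenses, Cr Cash, amount 420): Cash=-922 Expenses=320 Loans=259 Payables=343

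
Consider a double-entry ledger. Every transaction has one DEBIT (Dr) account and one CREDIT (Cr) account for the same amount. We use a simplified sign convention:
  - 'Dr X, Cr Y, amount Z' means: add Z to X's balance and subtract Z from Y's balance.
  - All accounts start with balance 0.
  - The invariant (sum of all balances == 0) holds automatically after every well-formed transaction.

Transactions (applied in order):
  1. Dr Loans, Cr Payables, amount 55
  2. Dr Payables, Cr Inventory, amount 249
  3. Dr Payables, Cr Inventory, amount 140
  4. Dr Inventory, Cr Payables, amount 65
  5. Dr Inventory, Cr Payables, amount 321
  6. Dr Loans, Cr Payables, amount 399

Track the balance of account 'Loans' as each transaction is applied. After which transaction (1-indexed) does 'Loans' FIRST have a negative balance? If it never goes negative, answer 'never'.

Answer: never

Derivation:
After txn 1: Loans=55
After txn 2: Loans=55
After txn 3: Loans=55
After txn 4: Loans=55
After txn 5: Loans=55
After txn 6: Loans=454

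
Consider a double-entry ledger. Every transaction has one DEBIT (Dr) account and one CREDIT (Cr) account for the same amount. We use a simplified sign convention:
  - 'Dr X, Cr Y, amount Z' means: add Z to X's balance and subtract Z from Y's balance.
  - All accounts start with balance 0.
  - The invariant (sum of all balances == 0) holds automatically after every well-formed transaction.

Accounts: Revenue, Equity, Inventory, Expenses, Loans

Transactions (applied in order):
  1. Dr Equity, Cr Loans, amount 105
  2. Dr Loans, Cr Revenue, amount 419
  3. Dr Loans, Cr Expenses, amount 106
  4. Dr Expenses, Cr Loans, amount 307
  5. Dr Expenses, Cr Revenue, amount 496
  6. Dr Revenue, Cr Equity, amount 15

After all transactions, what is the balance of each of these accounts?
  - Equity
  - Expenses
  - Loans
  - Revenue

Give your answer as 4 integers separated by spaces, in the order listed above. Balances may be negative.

Answer: 90 697 113 -900

Derivation:
After txn 1 (Dr Equity, Cr Loans, amount 105): Equity=105 Loans=-105
After txn 2 (Dr Loans, Cr Revenue, amount 419): Equity=105 Loans=314 Revenue=-419
After txn 3 (Dr Loans, Cr Expenses, amount 106): Equity=105 Expenses=-106 Loans=420 Revenue=-419
After txn 4 (Dr Expenses, Cr Loans, amount 307): Equity=105 Expenses=201 Loans=113 Revenue=-419
After txn 5 (Dr Expenses, Cr Revenue, amount 496): Equity=105 Expenses=697 Loans=113 Revenue=-915
After txn 6 (Dr Revenue, Cr Equity, amount 15): Equity=90 Expenses=697 Loans=113 Revenue=-900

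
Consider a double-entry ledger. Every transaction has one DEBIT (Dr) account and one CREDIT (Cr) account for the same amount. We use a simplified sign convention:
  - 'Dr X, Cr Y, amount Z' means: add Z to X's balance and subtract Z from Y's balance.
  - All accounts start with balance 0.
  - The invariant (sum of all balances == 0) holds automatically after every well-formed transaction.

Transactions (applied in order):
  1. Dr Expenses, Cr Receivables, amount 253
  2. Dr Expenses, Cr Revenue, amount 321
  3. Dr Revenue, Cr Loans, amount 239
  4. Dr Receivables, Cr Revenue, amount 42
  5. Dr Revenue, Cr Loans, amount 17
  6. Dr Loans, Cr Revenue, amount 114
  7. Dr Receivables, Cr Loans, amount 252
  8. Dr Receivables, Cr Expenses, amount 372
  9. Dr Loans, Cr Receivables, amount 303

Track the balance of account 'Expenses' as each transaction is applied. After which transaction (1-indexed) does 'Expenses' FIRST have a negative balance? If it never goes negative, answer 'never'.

Answer: never

Derivation:
After txn 1: Expenses=253
After txn 2: Expenses=574
After txn 3: Expenses=574
After txn 4: Expenses=574
After txn 5: Expenses=574
After txn 6: Expenses=574
After txn 7: Expenses=574
After txn 8: Expenses=202
After txn 9: Expenses=202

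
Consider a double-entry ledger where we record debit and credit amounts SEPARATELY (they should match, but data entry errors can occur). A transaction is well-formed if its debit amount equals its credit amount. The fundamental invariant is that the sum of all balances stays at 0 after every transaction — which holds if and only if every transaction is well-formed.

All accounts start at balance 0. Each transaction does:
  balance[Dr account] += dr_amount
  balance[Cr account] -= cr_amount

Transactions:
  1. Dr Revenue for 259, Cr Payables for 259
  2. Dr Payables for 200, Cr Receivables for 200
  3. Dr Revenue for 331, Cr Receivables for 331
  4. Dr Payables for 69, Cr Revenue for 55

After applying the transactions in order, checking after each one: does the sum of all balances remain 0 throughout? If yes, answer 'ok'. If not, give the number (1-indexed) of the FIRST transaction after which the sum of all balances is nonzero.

After txn 1: dr=259 cr=259 sum_balances=0
After txn 2: dr=200 cr=200 sum_balances=0
After txn 3: dr=331 cr=331 sum_balances=0
After txn 4: dr=69 cr=55 sum_balances=14

Answer: 4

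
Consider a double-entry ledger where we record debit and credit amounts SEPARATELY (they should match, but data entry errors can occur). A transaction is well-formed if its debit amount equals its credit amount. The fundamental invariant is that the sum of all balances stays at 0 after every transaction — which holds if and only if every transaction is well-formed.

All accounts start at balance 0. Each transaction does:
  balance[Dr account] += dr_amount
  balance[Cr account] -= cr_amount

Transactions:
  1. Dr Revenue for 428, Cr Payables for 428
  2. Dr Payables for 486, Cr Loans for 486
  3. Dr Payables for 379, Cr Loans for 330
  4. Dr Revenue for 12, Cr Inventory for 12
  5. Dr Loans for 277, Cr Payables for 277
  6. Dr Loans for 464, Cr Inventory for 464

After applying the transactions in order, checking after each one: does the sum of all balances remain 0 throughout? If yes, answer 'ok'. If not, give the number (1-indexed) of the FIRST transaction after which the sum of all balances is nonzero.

Answer: 3

Derivation:
After txn 1: dr=428 cr=428 sum_balances=0
After txn 2: dr=486 cr=486 sum_balances=0
After txn 3: dr=379 cr=330 sum_balances=49
After txn 4: dr=12 cr=12 sum_balances=49
After txn 5: dr=277 cr=277 sum_balances=49
After txn 6: dr=464 cr=464 sum_balances=49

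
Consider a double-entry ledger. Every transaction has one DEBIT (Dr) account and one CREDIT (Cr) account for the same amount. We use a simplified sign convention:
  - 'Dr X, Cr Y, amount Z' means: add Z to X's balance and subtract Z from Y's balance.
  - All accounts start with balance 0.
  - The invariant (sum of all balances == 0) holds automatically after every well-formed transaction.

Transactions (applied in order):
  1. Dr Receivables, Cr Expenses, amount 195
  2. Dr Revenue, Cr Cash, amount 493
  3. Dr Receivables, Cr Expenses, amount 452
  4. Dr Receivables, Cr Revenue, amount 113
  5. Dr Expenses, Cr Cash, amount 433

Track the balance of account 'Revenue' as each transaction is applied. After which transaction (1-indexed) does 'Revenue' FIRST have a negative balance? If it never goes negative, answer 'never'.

Answer: never

Derivation:
After txn 1: Revenue=0
After txn 2: Revenue=493
After txn 3: Revenue=493
After txn 4: Revenue=380
After txn 5: Revenue=380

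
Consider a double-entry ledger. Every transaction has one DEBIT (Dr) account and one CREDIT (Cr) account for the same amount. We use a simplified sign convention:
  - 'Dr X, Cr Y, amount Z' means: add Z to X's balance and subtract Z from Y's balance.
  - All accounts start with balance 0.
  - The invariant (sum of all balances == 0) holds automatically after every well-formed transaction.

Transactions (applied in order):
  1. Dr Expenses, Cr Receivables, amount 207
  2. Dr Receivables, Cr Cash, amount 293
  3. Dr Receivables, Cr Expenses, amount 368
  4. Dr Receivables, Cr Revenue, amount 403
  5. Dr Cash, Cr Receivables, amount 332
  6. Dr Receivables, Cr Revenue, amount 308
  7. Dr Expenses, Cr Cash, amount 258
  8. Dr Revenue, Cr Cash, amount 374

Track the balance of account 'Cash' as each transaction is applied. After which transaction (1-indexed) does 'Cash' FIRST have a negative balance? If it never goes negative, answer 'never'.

Answer: 2

Derivation:
After txn 1: Cash=0
After txn 2: Cash=-293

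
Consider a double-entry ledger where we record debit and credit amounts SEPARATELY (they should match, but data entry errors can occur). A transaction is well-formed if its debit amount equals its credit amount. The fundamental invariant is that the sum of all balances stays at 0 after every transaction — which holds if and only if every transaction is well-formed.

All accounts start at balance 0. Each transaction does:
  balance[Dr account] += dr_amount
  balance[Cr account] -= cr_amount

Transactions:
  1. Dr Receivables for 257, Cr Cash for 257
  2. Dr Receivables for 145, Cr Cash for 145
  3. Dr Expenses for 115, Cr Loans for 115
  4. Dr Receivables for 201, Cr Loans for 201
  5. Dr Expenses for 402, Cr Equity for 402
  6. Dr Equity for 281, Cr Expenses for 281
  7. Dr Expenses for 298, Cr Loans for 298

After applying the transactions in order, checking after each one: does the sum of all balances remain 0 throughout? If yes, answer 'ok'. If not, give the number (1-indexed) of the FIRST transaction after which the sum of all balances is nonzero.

After txn 1: dr=257 cr=257 sum_balances=0
After txn 2: dr=145 cr=145 sum_balances=0
After txn 3: dr=115 cr=115 sum_balances=0
After txn 4: dr=201 cr=201 sum_balances=0
After txn 5: dr=402 cr=402 sum_balances=0
After txn 6: dr=281 cr=281 sum_balances=0
After txn 7: dr=298 cr=298 sum_balances=0

Answer: ok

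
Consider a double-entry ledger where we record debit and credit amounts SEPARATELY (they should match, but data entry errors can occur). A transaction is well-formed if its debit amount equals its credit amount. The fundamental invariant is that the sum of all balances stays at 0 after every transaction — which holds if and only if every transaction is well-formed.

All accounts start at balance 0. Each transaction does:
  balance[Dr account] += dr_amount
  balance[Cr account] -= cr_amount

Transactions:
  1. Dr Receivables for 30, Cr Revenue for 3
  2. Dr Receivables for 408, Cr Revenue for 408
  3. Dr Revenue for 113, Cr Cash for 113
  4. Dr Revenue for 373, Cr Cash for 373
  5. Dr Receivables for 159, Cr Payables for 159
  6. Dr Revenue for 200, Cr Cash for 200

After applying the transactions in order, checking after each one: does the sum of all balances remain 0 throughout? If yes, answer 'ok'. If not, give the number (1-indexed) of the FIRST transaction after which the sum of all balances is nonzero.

Answer: 1

Derivation:
After txn 1: dr=30 cr=3 sum_balances=27
After txn 2: dr=408 cr=408 sum_balances=27
After txn 3: dr=113 cr=113 sum_balances=27
After txn 4: dr=373 cr=373 sum_balances=27
After txn 5: dr=159 cr=159 sum_balances=27
After txn 6: dr=200 cr=200 sum_balances=27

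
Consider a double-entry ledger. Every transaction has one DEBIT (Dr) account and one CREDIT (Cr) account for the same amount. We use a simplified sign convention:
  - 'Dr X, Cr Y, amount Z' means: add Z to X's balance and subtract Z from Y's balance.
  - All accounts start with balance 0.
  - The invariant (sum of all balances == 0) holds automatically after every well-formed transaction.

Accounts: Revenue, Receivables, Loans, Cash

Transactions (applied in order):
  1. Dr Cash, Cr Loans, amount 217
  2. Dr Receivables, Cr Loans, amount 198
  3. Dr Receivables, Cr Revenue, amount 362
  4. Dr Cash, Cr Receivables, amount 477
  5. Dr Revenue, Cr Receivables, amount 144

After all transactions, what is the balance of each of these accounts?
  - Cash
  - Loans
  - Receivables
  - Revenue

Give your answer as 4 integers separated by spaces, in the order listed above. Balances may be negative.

After txn 1 (Dr Cash, Cr Loans, amount 217): Cash=217 Loans=-217
After txn 2 (Dr Receivables, Cr Loans, amount 198): Cash=217 Loans=-415 Receivables=198
After txn 3 (Dr Receivables, Cr Revenue, amount 362): Cash=217 Loans=-415 Receivables=560 Revenue=-362
After txn 4 (Dr Cash, Cr Receivables, amount 477): Cash=694 Loans=-415 Receivables=83 Revenue=-362
After txn 5 (Dr Revenue, Cr Receivables, amount 144): Cash=694 Loans=-415 Receivables=-61 Revenue=-218

Answer: 694 -415 -61 -218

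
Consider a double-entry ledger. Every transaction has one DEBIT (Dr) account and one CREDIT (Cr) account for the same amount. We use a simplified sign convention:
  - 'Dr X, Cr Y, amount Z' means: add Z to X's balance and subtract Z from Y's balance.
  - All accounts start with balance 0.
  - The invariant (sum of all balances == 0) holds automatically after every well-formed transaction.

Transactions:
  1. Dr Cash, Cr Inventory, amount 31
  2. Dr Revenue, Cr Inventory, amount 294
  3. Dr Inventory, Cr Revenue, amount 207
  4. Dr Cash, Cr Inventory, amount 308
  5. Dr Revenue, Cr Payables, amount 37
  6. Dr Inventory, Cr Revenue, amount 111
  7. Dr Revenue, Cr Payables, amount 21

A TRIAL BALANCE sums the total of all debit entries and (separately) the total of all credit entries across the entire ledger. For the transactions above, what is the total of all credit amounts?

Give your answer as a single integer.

Answer: 1009

Derivation:
Txn 1: credit+=31
Txn 2: credit+=294
Txn 3: credit+=207
Txn 4: credit+=308
Txn 5: credit+=37
Txn 6: credit+=111
Txn 7: credit+=21
Total credits = 1009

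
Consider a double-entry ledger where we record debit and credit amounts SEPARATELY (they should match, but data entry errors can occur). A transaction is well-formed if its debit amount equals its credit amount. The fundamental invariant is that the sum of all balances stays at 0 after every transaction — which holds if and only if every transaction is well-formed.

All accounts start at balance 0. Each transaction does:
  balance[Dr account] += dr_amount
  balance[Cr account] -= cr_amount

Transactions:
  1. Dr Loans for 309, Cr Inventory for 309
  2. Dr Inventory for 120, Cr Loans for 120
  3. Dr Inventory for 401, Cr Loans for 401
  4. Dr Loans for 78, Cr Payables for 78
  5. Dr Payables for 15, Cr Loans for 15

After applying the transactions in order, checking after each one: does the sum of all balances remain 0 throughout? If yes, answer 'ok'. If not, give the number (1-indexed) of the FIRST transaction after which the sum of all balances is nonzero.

Answer: ok

Derivation:
After txn 1: dr=309 cr=309 sum_balances=0
After txn 2: dr=120 cr=120 sum_balances=0
After txn 3: dr=401 cr=401 sum_balances=0
After txn 4: dr=78 cr=78 sum_balances=0
After txn 5: dr=15 cr=15 sum_balances=0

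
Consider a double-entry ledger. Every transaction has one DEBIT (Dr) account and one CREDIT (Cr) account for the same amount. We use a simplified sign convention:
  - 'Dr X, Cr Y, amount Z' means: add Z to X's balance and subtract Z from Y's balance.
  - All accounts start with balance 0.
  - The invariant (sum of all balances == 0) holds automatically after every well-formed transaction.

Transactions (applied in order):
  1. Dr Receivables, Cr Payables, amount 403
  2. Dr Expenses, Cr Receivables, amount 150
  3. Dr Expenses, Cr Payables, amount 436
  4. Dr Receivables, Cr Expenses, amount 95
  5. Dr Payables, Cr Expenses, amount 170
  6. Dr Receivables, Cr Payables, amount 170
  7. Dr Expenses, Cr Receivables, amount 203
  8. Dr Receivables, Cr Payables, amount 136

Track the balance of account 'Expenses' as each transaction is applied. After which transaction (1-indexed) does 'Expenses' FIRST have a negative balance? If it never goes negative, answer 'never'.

After txn 1: Expenses=0
After txn 2: Expenses=150
After txn 3: Expenses=586
After txn 4: Expenses=491
After txn 5: Expenses=321
After txn 6: Expenses=321
After txn 7: Expenses=524
After txn 8: Expenses=524

Answer: never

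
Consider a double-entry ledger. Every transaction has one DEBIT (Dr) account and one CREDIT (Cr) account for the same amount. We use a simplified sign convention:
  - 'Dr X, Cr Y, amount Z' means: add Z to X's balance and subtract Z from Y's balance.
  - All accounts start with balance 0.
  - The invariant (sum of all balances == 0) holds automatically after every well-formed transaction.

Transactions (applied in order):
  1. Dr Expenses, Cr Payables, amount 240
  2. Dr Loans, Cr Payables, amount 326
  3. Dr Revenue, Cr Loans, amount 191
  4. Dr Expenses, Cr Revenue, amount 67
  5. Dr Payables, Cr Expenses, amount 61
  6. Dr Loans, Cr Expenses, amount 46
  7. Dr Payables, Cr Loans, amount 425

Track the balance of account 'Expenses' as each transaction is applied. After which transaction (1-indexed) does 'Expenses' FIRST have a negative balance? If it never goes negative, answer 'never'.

After txn 1: Expenses=240
After txn 2: Expenses=240
After txn 3: Expenses=240
After txn 4: Expenses=307
After txn 5: Expenses=246
After txn 6: Expenses=200
After txn 7: Expenses=200

Answer: never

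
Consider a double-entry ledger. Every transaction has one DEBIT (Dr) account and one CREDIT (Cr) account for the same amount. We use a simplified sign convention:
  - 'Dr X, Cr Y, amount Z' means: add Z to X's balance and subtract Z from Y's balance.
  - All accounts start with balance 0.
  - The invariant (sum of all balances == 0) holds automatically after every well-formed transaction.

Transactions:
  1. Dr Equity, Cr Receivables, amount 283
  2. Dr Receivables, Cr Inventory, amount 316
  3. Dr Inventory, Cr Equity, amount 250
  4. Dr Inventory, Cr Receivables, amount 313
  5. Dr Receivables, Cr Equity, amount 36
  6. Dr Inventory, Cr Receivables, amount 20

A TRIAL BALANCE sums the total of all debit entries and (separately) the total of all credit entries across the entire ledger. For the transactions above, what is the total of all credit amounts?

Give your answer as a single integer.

Answer: 1218

Derivation:
Txn 1: credit+=283
Txn 2: credit+=316
Txn 3: credit+=250
Txn 4: credit+=313
Txn 5: credit+=36
Txn 6: credit+=20
Total credits = 1218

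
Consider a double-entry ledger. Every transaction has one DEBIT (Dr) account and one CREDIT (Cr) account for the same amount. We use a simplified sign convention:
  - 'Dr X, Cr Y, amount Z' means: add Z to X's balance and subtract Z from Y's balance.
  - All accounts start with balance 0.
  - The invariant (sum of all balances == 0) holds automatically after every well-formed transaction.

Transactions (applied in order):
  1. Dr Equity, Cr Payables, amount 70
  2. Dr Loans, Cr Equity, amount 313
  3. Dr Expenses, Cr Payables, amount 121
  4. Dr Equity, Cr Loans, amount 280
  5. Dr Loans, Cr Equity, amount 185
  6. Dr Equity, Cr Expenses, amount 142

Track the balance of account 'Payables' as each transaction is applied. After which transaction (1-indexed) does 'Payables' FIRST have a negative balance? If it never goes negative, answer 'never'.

After txn 1: Payables=-70

Answer: 1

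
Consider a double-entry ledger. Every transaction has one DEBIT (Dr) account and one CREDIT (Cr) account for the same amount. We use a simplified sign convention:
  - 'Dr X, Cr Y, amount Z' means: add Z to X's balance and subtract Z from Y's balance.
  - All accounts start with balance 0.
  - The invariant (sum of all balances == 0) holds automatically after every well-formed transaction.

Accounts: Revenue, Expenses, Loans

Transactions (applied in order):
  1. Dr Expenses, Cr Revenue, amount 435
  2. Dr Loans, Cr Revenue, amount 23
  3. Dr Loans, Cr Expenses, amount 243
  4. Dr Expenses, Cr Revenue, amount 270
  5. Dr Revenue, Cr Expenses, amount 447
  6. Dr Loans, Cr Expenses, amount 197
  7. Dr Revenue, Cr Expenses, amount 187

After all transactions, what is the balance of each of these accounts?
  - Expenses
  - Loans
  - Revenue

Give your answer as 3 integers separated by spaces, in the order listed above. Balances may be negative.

Answer: -369 463 -94

Derivation:
After txn 1 (Dr Expenses, Cr Revenue, amount 435): Expenses=435 Revenue=-435
After txn 2 (Dr Loans, Cr Revenue, amount 23): Expenses=435 Loans=23 Revenue=-458
After txn 3 (Dr Loans, Cr Expenses, amount 243): Expenses=192 Loans=266 Revenue=-458
After txn 4 (Dr Expenses, Cr Revenue, amount 270): Expenses=462 Loans=266 Revenue=-728
After txn 5 (Dr Revenue, Cr Expenses, amount 447): Expenses=15 Loans=266 Revenue=-281
After txn 6 (Dr Loans, Cr Expenses, amount 197): Expenses=-182 Loans=463 Revenue=-281
After txn 7 (Dr Revenue, Cr Expenses, amount 187): Expenses=-369 Loans=463 Revenue=-94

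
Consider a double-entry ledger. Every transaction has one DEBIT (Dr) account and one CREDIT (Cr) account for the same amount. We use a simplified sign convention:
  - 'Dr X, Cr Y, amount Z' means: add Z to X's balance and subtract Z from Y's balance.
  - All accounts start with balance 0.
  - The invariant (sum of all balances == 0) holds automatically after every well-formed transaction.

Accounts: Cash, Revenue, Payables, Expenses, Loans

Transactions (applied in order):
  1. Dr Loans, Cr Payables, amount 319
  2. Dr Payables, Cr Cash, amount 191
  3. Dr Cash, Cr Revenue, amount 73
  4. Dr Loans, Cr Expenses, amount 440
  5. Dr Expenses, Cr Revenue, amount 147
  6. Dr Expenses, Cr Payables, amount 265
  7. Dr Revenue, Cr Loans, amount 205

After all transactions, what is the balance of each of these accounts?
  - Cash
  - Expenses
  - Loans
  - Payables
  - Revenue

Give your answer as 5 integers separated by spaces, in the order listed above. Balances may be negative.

Answer: -118 -28 554 -393 -15

Derivation:
After txn 1 (Dr Loans, Cr Payables, amount 319): Loans=319 Payables=-319
After txn 2 (Dr Payables, Cr Cash, amount 191): Cash=-191 Loans=319 Payables=-128
After txn 3 (Dr Cash, Cr Revenue, amount 73): Cash=-118 Loans=319 Payables=-128 Revenue=-73
After txn 4 (Dr Loans, Cr Expenses, amount 440): Cash=-118 Expenses=-440 Loans=759 Payables=-128 Revenue=-73
After txn 5 (Dr Expenses, Cr Revenue, amount 147): Cash=-118 Expenses=-293 Loans=759 Payables=-128 Revenue=-220
After txn 6 (Dr Expenses, Cr Payables, amount 265): Cash=-118 Expenses=-28 Loans=759 Payables=-393 Revenue=-220
After txn 7 (Dr Revenue, Cr Loans, amount 205): Cash=-118 Expenses=-28 Loans=554 Payables=-393 Revenue=-15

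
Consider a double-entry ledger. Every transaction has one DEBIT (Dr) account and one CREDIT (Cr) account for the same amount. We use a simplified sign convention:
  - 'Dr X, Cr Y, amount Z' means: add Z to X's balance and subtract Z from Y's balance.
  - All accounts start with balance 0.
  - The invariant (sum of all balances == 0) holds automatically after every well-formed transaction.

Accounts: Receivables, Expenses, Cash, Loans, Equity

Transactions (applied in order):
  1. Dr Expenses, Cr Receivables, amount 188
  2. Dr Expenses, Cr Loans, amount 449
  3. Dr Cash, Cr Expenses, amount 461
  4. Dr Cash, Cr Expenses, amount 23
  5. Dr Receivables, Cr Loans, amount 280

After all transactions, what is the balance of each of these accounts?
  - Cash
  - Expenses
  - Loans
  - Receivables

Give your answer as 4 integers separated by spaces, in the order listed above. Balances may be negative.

After txn 1 (Dr Expenses, Cr Receivables, amount 188): Expenses=188 Receivables=-188
After txn 2 (Dr Expenses, Cr Loans, amount 449): Expenses=637 Loans=-449 Receivables=-188
After txn 3 (Dr Cash, Cr Expenses, amount 461): Cash=461 Expenses=176 Loans=-449 Receivables=-188
After txn 4 (Dr Cash, Cr Expenses, amount 23): Cash=484 Expenses=153 Loans=-449 Receivables=-188
After txn 5 (Dr Receivables, Cr Loans, amount 280): Cash=484 Expenses=153 Loans=-729 Receivables=92

Answer: 484 153 -729 92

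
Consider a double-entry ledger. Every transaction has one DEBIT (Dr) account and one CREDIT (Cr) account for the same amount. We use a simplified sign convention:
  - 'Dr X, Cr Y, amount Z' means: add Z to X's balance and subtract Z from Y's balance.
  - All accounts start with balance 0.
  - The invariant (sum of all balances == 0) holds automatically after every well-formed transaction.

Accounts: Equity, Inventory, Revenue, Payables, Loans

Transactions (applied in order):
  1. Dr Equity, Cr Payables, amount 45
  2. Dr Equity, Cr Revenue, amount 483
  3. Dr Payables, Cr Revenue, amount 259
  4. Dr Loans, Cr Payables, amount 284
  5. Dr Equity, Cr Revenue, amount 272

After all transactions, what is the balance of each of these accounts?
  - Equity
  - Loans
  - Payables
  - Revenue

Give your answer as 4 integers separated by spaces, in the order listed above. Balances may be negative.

Answer: 800 284 -70 -1014

Derivation:
After txn 1 (Dr Equity, Cr Payables, amount 45): Equity=45 Payables=-45
After txn 2 (Dr Equity, Cr Revenue, amount 483): Equity=528 Payables=-45 Revenue=-483
After txn 3 (Dr Payables, Cr Revenue, amount 259): Equity=528 Payables=214 Revenue=-742
After txn 4 (Dr Loans, Cr Payables, amount 284): Equity=528 Loans=284 Payables=-70 Revenue=-742
After txn 5 (Dr Equity, Cr Revenue, amount 272): Equity=800 Loans=284 Payables=-70 Revenue=-1014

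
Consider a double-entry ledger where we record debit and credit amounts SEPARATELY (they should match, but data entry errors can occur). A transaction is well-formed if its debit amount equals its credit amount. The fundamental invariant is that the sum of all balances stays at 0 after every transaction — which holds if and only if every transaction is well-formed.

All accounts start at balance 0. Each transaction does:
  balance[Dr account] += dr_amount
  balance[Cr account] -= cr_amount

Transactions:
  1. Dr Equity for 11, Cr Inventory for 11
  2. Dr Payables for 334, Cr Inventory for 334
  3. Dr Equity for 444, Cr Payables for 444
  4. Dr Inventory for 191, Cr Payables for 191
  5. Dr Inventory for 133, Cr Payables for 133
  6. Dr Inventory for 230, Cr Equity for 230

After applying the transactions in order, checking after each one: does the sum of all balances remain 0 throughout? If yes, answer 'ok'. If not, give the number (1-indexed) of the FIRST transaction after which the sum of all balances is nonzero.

After txn 1: dr=11 cr=11 sum_balances=0
After txn 2: dr=334 cr=334 sum_balances=0
After txn 3: dr=444 cr=444 sum_balances=0
After txn 4: dr=191 cr=191 sum_balances=0
After txn 5: dr=133 cr=133 sum_balances=0
After txn 6: dr=230 cr=230 sum_balances=0

Answer: ok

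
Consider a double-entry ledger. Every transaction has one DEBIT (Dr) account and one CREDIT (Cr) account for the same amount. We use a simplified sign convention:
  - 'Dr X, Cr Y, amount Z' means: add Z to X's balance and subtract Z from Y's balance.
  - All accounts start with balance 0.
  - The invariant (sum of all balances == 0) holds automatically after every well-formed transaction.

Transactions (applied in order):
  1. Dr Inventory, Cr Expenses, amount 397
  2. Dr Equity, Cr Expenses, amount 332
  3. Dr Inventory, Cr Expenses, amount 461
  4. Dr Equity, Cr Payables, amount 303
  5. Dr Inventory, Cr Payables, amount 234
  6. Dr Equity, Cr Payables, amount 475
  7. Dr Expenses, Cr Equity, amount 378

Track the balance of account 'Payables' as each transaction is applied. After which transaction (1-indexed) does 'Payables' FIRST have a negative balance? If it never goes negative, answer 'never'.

Answer: 4

Derivation:
After txn 1: Payables=0
After txn 2: Payables=0
After txn 3: Payables=0
After txn 4: Payables=-303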